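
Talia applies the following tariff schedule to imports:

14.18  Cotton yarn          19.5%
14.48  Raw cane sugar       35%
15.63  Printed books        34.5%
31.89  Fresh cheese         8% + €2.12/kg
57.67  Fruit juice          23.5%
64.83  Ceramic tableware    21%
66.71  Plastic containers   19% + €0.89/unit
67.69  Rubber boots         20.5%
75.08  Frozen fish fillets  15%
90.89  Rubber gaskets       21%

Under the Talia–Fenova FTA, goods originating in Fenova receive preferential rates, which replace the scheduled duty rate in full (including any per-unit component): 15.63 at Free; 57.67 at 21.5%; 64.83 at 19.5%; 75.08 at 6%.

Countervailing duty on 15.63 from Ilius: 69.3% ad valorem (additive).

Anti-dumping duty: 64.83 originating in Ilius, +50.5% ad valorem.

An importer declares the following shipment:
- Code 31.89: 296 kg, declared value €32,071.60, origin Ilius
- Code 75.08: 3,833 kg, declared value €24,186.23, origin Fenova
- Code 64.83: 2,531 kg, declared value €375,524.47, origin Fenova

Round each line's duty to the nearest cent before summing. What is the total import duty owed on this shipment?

€77,871.69

Line 1 (31.89, Ilius, 296 kg, €32,071.60):
Base rate for 31.89 is 8% + €2.12/kg.
Duty = €32,071.60 × 8% + 296 × €2.12 = €3,193.25.
Line 2 (75.08, Fenova, 3,833 kg, €24,186.23):
Base rate for 75.08 is 15%.
Origin Fenova qualifies under the Talia–Fenova agreement and 75.08 is covered: preferential rate 6% applies instead.
Duty = €24,186.23 × 6% = €1,451.17.
Line 3 (64.83, Fenova, 2,531 kg, €375,524.47):
Base rate for 64.83 is 21%.
Origin Fenova qualifies under the Talia–Fenova agreement and 64.83 is covered: preferential rate 19.5% applies instead.
The additional-duty order on 64.83 targets Ilius, not Fenova; it does not apply.
Duty = €375,524.47 × 19.5% = €73,227.27.
Total = €3,193.25 + €1,451.17 + €73,227.27 = €77,871.69.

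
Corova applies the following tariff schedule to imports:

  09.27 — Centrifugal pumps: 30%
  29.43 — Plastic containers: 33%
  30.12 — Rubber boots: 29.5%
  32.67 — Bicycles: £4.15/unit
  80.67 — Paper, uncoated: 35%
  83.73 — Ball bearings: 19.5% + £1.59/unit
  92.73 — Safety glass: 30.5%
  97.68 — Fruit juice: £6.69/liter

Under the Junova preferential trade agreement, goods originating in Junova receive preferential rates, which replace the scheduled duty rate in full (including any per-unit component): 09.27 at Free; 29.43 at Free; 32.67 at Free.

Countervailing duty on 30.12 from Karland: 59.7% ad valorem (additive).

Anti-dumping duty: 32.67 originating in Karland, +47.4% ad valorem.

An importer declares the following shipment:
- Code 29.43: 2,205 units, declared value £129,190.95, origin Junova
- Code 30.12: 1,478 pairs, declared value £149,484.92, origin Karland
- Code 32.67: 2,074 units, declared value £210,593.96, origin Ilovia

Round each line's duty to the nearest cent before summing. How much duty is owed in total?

Line 1 (29.43, Junova, 2,205 units, £129,190.95):
Base rate for 29.43 is 33%.
Origin Junova qualifies under the Corova–Junova agreement and 29.43 is covered: preferential rate Free applies instead.
Duty = £129,190.95 × 0% = £0.00.
Line 2 (30.12, Karland, 1,478 pairs, £149,484.92):
Base rate for 30.12 is 29.5%.
Additional duty on 30.12 from Karland: +59.7%. Applied ad valorem rate: 29.5% + 59.7% = 89.2%.
Duty = £149,484.92 × 89.2% = £133,340.55.
Line 3 (32.67, Ilovia, 2,074 units, £210,593.96):
Base rate for 32.67 is £4.15/unit.
32.67 has an FTA preferential rate, but origin Ilovia is not Junova; base rate stands.
The additional-duty order on 32.67 targets Karland, not Ilovia; it does not apply.
Duty = 2,074 × £4.15 = £8,607.10.
Total = £0.00 + £133,340.55 + £8,607.10 = £141,947.65.

£141,947.65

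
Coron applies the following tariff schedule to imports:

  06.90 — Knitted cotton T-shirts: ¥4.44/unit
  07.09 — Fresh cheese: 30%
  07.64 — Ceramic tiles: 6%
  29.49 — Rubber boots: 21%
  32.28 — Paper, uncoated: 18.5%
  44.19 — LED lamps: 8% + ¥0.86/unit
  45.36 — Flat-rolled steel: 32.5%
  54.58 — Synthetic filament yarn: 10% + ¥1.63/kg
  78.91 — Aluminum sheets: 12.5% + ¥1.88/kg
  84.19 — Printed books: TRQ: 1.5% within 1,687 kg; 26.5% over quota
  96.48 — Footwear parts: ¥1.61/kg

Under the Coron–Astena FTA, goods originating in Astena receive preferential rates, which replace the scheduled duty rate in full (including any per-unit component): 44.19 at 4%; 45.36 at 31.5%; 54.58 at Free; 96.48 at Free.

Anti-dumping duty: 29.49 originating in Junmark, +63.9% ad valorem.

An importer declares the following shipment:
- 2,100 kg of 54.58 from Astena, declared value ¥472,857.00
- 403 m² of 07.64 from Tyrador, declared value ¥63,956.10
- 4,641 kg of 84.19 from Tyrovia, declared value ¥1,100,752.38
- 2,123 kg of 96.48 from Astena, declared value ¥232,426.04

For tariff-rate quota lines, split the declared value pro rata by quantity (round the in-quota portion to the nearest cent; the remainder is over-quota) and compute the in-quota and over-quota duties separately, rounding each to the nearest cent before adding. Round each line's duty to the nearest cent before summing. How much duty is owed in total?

Line 1 (54.58, Astena, 2,100 kg, ¥472,857.00):
Base rate for 54.58 is 10% + ¥1.63/kg.
Origin Astena qualifies under the Coron–Astena agreement and 54.58 is covered: preferential rate Free applies instead.
Duty = ¥472,857.00 × 0% = ¥0.00.
Line 2 (07.64, Tyrador, 403 m², ¥63,956.10):
Base rate for 07.64 is 6%.
Duty = ¥63,956.10 × 6% = ¥3,837.37.
Line 3 (84.19, Tyrovia, 4,641 kg, ¥1,100,752.38):
Code 84.19 is under a tariff-rate quota (threshold 1,687 kg). In-quota: 1,687 kg at 1.5%; over-quota: 2,954 kg at 26.5%.
Pro-rata value split: in-quota = ¥1,100,752.38 × 1,687/4,641 = ¥400,122.66; over-quota = ¥1,100,752.38 − ¥400,122.66 = ¥700,629.72.
In-quota duty = ¥400,122.66 × 1.5% = ¥6,001.84. Over-quota duty = ¥700,629.72 × 26.5% = ¥185,666.88.
Line duty = ¥6,001.84 + ¥185,666.88 = ¥191,668.72.
Line 4 (96.48, Astena, 2,123 kg, ¥232,426.04):
Base rate for 96.48 is ¥1.61/kg.
Origin Astena qualifies under the Coron–Astena agreement and 96.48 is covered: preferential rate Free applies instead.
Duty = ¥232,426.04 × 0% = ¥0.00.
Total = ¥0.00 + ¥3,837.37 + ¥191,668.72 + ¥0.00 = ¥195,506.09.

¥195,506.09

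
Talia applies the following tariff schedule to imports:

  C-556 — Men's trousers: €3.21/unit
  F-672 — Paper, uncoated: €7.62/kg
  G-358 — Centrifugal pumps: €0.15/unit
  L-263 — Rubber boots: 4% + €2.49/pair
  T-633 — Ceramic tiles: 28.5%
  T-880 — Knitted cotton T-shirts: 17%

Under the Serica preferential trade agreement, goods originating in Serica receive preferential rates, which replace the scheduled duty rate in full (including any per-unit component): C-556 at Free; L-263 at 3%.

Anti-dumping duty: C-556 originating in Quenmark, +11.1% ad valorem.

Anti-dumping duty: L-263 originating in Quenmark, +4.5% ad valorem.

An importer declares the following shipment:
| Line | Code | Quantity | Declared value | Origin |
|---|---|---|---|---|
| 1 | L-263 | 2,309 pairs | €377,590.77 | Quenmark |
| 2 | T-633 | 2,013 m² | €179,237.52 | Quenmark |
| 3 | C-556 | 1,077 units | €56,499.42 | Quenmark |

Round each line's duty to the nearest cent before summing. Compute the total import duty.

Line 1 (L-263, Quenmark, 2,309 pairs, €377,590.77):
Base rate for L-263 is 4% + €2.49/pair.
L-263 has an FTA preferential rate, but origin Quenmark is not Serica; base rate stands.
Additional duty on L-263 from Quenmark: +4.5%. Applied ad valorem rate: 4% + 4.5% = 8.5%.
Duty = €377,590.77 × 8.5% + 2,309 × €2.49 = €37,844.63.
Line 2 (T-633, Quenmark, 2,013 m², €179,237.52):
Base rate for T-633 is 28.5%.
Duty = €179,237.52 × 28.5% = €51,082.69.
Line 3 (C-556, Quenmark, 1,077 units, €56,499.42):
Base rate for C-556 is €3.21/unit.
C-556 has an FTA preferential rate, but origin Quenmark is not Serica; base rate stands.
Additional duty on C-556 from Quenmark: +11.1% ad valorem. Applied ad valorem rate = 11.1%.
Duty = €56,499.42 × 11.1% + 1,077 × €3.21 = €9,728.61.
Total = €37,844.63 + €51,082.69 + €9,728.61 = €98,655.93.

€98,655.93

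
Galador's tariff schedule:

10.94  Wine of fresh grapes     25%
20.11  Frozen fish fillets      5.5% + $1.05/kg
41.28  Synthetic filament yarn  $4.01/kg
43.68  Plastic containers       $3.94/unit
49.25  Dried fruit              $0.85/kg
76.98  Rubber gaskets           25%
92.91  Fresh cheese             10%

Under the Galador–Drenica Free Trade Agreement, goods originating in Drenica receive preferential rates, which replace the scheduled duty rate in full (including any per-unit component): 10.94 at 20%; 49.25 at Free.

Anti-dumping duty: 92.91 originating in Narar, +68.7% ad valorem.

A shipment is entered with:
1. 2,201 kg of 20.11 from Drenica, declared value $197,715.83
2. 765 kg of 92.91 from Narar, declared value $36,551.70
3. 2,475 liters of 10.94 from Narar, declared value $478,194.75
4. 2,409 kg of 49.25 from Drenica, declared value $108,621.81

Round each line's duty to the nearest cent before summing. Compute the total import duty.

$161,500.30

Line 1 (20.11, Drenica, 2,201 kg, $197,715.83):
Base rate for 20.11 is 5.5% + $1.05/kg.
Origin Drenica is the FTA partner but 20.11 is not on the preference list; base rate stands.
Duty = $197,715.83 × 5.5% + 2,201 × $1.05 = $13,185.42.
Line 2 (92.91, Narar, 765 kg, $36,551.70):
Base rate for 92.91 is 10%.
Additional duty on 92.91 from Narar: +68.7%. Applied ad valorem rate: 10% + 68.7% = 78.7%.
Duty = $36,551.70 × 78.7% = $28,766.19.
Line 3 (10.94, Narar, 2,475 liters, $478,194.75):
Base rate for 10.94 is 25%.
10.94 has an FTA preferential rate, but origin Narar is not Drenica; base rate stands.
Duty = $478,194.75 × 25% = $119,548.69.
Line 4 (49.25, Drenica, 2,409 kg, $108,621.81):
Base rate for 49.25 is $0.85/kg.
Origin Drenica qualifies under the Galador–Drenica agreement and 49.25 is covered: preferential rate Free applies instead.
Duty = $108,621.81 × 0% = $0.00.
Total = $13,185.42 + $28,766.19 + $119,548.69 + $0.00 = $161,500.30.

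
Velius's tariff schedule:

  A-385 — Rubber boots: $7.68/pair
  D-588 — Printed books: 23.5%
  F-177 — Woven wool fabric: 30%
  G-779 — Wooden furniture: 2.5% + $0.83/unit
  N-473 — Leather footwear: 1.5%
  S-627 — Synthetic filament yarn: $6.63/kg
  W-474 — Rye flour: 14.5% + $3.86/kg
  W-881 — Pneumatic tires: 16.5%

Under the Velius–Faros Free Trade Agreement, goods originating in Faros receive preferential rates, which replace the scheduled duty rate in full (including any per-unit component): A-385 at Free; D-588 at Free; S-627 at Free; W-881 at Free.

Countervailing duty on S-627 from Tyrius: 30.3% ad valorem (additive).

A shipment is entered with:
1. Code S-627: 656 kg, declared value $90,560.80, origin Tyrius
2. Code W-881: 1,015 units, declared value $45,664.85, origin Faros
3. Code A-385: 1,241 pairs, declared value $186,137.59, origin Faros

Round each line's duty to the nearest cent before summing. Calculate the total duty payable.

Line 1 (S-627, Tyrius, 656 kg, $90,560.80):
Base rate for S-627 is $6.63/kg.
S-627 has an FTA preferential rate, but origin Tyrius is not Faros; base rate stands.
Additional duty on S-627 from Tyrius: +30.3% ad valorem. Applied ad valorem rate = 30.3%.
Duty = $90,560.80 × 30.3% + 656 × $6.63 = $31,789.20.
Line 2 (W-881, Faros, 1,015 units, $45,664.85):
Base rate for W-881 is 16.5%.
Origin Faros qualifies under the Velius–Faros agreement and W-881 is covered: preferential rate Free applies instead.
Duty = $45,664.85 × 0% = $0.00.
Line 3 (A-385, Faros, 1,241 pairs, $186,137.59):
Base rate for A-385 is $7.68/pair.
Origin Faros qualifies under the Velius–Faros agreement and A-385 is covered: preferential rate Free applies instead.
Duty = $186,137.59 × 0% = $0.00.
Total = $31,789.20 + $0.00 + $0.00 = $31,789.20.

$31,789.20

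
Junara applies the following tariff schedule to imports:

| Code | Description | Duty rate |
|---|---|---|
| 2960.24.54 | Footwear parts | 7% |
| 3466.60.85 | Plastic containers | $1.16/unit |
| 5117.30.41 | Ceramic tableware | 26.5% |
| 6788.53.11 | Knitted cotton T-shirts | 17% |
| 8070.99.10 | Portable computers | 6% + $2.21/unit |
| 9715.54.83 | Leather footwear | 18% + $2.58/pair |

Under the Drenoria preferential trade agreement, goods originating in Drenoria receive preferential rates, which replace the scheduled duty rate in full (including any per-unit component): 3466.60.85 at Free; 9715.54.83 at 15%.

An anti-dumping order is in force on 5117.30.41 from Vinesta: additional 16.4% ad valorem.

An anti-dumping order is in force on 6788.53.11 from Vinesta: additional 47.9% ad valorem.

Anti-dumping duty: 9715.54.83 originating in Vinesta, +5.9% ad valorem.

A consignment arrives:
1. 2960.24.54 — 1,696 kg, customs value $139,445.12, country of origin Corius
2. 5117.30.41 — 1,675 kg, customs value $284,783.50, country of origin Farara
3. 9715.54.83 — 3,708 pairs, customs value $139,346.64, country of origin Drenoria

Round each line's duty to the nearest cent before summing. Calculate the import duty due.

$106,130.79

Line 1 (2960.24.54, Corius, 1,696 kg, $139,445.12):
Base rate for 2960.24.54 is 7%.
Duty = $139,445.12 × 7% = $9,761.16.
Line 2 (5117.30.41, Farara, 1,675 kg, $284,783.50):
Base rate for 5117.30.41 is 26.5%.
The additional-duty order on 5117.30.41 targets Vinesta, not Farara; it does not apply.
Duty = $284,783.50 × 26.5% = $75,467.63.
Line 3 (9715.54.83, Drenoria, 3,708 pairs, $139,346.64):
Base rate for 9715.54.83 is 18% + $2.58/pair.
Origin Drenoria qualifies under the Junara–Drenoria agreement and 9715.54.83 is covered: preferential rate 15% applies instead.
The additional-duty order on 9715.54.83 targets Vinesta, not Drenoria; it does not apply.
Duty = $139,346.64 × 15% = $20,902.00.
Total = $9,761.16 + $75,467.63 + $20,902.00 = $106,130.79.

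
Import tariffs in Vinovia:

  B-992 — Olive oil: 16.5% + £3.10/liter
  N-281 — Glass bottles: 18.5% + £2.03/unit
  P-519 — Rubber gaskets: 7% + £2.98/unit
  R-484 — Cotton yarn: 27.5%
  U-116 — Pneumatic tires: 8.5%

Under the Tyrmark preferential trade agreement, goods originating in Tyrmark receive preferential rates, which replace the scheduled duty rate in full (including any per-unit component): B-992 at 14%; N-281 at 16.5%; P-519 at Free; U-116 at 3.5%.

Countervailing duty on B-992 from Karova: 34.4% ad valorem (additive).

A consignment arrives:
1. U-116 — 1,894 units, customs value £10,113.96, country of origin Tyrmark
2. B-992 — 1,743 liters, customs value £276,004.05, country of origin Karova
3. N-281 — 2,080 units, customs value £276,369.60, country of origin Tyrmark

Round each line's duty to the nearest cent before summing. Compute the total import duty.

Line 1 (U-116, Tyrmark, 1,894 units, £10,113.96):
Base rate for U-116 is 8.5%.
Origin Tyrmark qualifies under the Vinovia–Tyrmark agreement and U-116 is covered: preferential rate 3.5% applies instead.
Duty = £10,113.96 × 3.5% = £353.99.
Line 2 (B-992, Karova, 1,743 liters, £276,004.05):
Base rate for B-992 is 16.5% + £3.10/liter.
B-992 has an FTA preferential rate, but origin Karova is not Tyrmark; base rate stands.
Additional duty on B-992 from Karova: +34.4%. Applied ad valorem rate: 16.5% + 34.4% = 50.9%.
Duty = £276,004.05 × 50.9% + 1,743 × £3.10 = £145,889.36.
Line 3 (N-281, Tyrmark, 2,080 units, £276,369.60):
Base rate for N-281 is 18.5% + £2.03/unit.
Origin Tyrmark qualifies under the Vinovia–Tyrmark agreement and N-281 is covered: preferential rate 16.5% applies instead.
Duty = £276,369.60 × 16.5% = £45,600.98.
Total = £353.99 + £145,889.36 + £45,600.98 = £191,844.33.

£191,844.33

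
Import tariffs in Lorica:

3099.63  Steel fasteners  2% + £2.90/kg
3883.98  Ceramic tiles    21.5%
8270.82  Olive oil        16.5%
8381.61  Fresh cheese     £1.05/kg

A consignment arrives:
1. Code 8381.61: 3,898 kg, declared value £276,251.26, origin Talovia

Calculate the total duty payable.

Line 1 (8381.61, Talovia, 3,898 kg, £276,251.26):
Base rate for 8381.61 is £1.05/kg.
Duty = 3,898 × £1.05 = £4,092.90.

£4,092.90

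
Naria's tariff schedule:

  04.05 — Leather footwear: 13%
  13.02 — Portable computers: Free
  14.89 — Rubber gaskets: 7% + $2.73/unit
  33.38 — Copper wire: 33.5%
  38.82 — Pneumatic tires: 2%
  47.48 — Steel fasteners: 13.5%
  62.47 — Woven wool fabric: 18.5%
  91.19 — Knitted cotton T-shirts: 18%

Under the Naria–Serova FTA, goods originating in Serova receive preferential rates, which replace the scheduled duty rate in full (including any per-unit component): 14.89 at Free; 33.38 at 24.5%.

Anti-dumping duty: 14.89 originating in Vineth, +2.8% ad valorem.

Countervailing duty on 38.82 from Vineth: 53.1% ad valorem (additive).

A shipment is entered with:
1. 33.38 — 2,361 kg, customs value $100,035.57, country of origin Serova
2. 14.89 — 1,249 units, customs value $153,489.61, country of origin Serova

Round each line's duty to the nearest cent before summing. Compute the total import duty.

Line 1 (33.38, Serova, 2,361 kg, $100,035.57):
Base rate for 33.38 is 33.5%.
Origin Serova qualifies under the Naria–Serova agreement and 33.38 is covered: preferential rate 24.5% applies instead.
Duty = $100,035.57 × 24.5% = $24,508.71.
Line 2 (14.89, Serova, 1,249 units, $153,489.61):
Base rate for 14.89 is 7% + $2.73/unit.
Origin Serova qualifies under the Naria–Serova agreement and 14.89 is covered: preferential rate Free applies instead.
The additional-duty order on 14.89 targets Vineth, not Serova; it does not apply.
Duty = $153,489.61 × 0% = $0.00.
Total = $24,508.71 + $0.00 = $24,508.71.

$24,508.71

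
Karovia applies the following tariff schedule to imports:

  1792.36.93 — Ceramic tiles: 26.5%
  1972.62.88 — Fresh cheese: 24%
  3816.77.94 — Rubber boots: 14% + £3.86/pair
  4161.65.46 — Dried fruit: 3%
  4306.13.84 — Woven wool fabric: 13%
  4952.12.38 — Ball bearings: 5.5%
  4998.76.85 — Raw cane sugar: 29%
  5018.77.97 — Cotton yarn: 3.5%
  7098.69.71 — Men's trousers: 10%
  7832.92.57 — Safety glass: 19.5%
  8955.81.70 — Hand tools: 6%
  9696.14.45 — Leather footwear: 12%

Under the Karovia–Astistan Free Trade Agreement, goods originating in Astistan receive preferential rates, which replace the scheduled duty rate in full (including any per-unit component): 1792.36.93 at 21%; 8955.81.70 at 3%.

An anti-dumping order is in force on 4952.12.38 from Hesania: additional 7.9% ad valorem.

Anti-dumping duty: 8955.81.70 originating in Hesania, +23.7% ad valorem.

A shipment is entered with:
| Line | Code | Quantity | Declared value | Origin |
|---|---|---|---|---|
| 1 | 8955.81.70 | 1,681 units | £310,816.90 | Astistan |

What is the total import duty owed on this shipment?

Line 1 (8955.81.70, Astistan, 1,681 units, £310,816.90):
Base rate for 8955.81.70 is 6%.
Origin Astistan qualifies under the Karovia–Astistan agreement and 8955.81.70 is covered: preferential rate 3% applies instead.
The additional-duty order on 8955.81.70 targets Hesania, not Astistan; it does not apply.
Duty = £310,816.90 × 3% = £9,324.51.

£9,324.51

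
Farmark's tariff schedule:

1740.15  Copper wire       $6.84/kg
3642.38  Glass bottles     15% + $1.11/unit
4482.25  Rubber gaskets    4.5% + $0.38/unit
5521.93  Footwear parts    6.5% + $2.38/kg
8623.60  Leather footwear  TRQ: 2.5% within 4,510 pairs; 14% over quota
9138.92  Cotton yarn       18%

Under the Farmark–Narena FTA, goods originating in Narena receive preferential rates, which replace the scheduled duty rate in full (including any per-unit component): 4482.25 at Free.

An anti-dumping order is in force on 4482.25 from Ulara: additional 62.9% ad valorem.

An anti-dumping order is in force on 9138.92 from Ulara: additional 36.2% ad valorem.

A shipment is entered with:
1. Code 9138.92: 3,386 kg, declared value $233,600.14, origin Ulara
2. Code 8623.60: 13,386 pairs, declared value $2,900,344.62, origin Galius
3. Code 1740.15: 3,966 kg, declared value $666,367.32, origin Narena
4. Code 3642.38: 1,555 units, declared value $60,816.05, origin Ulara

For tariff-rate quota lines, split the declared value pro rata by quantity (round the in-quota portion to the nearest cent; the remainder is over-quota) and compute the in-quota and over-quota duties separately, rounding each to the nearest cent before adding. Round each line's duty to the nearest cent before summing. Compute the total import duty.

Line 1 (9138.92, Ulara, 3,386 kg, $233,600.14):
Base rate for 9138.92 is 18%.
Additional duty on 9138.92 from Ulara: +36.2%. Applied ad valorem rate: 18% + 36.2% = 54.2%.
Duty = $233,600.14 × 54.2% = $126,611.28.
Line 2 (8623.60, Galius, 13,386 pairs, $2,900,344.62):
Code 8623.60 is under a tariff-rate quota (threshold 4,510 pairs). In-quota: 4,510 pairs at 2.5%; over-quota: 8,876 pairs at 14%.
Pro-rata value split: in-quota = $2,900,344.62 × 4,510/13,386 = $977,181.70; over-quota = $2,900,344.62 − $977,181.70 = $1,923,162.92.
In-quota duty = $977,181.70 × 2.5% = $24,429.54. Over-quota duty = $1,923,162.92 × 14% = $269,242.81.
Line duty = $24,429.54 + $269,242.81 = $293,672.35.
Line 3 (1740.15, Narena, 3,966 kg, $666,367.32):
Base rate for 1740.15 is $6.84/kg.
Origin Narena is the FTA partner but 1740.15 is not on the preference list; base rate stands.
Duty = 3,966 × $6.84 = $27,127.44.
Line 4 (3642.38, Ulara, 1,555 units, $60,816.05):
Base rate for 3642.38 is 15% + $1.11/unit.
Duty = $60,816.05 × 15% + 1,555 × $1.11 = $10,848.46.
Total = $126,611.28 + $293,672.35 + $27,127.44 + $10,848.46 = $458,259.53.

$458,259.53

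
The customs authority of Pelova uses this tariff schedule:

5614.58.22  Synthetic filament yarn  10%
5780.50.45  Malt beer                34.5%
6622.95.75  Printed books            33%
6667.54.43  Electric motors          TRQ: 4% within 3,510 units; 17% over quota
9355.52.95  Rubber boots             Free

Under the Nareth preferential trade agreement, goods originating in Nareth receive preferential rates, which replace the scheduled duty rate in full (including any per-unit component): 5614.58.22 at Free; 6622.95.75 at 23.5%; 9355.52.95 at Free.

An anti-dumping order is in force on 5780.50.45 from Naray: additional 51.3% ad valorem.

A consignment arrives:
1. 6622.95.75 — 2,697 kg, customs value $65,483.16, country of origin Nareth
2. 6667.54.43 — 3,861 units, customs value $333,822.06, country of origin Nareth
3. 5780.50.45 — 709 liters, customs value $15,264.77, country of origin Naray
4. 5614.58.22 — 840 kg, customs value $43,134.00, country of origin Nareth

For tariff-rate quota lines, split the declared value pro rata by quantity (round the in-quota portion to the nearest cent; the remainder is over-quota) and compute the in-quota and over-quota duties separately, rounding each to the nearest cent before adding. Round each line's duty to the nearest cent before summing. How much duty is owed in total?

Line 1 (6622.95.75, Nareth, 2,697 kg, $65,483.16):
Base rate for 6622.95.75 is 33%.
Origin Nareth qualifies under the Pelova–Nareth agreement and 6622.95.75 is covered: preferential rate 23.5% applies instead.
Duty = $65,483.16 × 23.5% = $15,388.54.
Line 2 (6667.54.43, Nareth, 3,861 units, $333,822.06):
Code 6667.54.43 is under a tariff-rate quota (threshold 3,510 units). In-quota: 3,510 units at 4%; over-quota: 351 units at 17%.
Pro-rata value split: in-quota = $333,822.06 × 3,510/3,861 = $303,474.60; over-quota = $333,822.06 − $303,474.60 = $30,347.46.
In-quota duty = $303,474.60 × 4% = $12,138.98. Over-quota duty = $30,347.46 × 17% = $5,159.07.
Line duty = $12,138.98 + $5,159.07 = $17,298.05.
Line 3 (5780.50.45, Naray, 709 liters, $15,264.77):
Base rate for 5780.50.45 is 34.5%.
Additional duty on 5780.50.45 from Naray: +51.3%. Applied ad valorem rate: 34.5% + 51.3% = 85.8%.
Duty = $15,264.77 × 85.8% = $13,097.17.
Line 4 (5614.58.22, Nareth, 840 kg, $43,134.00):
Base rate for 5614.58.22 is 10%.
Origin Nareth qualifies under the Pelova–Nareth agreement and 5614.58.22 is covered: preferential rate Free applies instead.
Duty = $43,134.00 × 0% = $0.00.
Total = $15,388.54 + $17,298.05 + $13,097.17 + $0.00 = $45,783.76.

$45,783.76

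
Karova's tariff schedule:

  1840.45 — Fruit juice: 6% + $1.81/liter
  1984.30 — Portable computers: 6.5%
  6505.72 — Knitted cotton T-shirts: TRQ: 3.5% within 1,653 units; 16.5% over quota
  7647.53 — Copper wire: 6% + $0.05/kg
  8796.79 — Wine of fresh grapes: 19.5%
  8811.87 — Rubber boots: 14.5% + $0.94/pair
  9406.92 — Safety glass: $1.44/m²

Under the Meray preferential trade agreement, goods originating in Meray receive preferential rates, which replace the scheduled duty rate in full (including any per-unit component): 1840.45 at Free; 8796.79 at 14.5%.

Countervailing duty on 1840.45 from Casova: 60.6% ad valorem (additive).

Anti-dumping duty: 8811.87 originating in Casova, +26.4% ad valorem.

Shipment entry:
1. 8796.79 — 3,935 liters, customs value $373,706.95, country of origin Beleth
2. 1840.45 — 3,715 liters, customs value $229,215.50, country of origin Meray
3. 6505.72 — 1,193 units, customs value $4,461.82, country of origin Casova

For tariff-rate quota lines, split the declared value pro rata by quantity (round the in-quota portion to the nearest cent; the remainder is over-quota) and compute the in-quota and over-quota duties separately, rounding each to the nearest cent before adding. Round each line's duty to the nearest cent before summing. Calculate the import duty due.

$73,029.02

Line 1 (8796.79, Beleth, 3,935 liters, $373,706.95):
Base rate for 8796.79 is 19.5%.
8796.79 has an FTA preferential rate, but origin Beleth is not Meray; base rate stands.
Duty = $373,706.95 × 19.5% = $72,872.86.
Line 2 (1840.45, Meray, 3,715 liters, $229,215.50):
Base rate for 1840.45 is 6% + $1.81/liter.
Origin Meray qualifies under the Karova–Meray agreement and 1840.45 is covered: preferential rate Free applies instead.
The additional-duty order on 1840.45 targets Casova, not Meray; it does not apply.
Duty = $229,215.50 × 0% = $0.00.
Line 3 (6505.72, Casova, 1,193 units, $4,461.82):
Code 6505.72 is under a tariff-rate quota (threshold 1,653 units). Quantity 1,193 units is within the quota, so the in-quota rate 3.5% applies to the full value.
Duty = $4,461.82 × 3.5% = $156.16.
Total = $72,872.86 + $0.00 + $156.16 = $73,029.02.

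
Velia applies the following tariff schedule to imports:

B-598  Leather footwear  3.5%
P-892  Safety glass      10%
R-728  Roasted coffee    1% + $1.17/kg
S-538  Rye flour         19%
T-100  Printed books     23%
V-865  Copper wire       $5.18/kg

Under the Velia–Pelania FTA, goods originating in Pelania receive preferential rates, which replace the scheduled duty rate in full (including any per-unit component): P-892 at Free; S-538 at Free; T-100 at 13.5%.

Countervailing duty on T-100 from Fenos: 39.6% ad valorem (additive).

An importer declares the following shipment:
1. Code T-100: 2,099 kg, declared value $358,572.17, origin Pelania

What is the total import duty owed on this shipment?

$48,407.24

Line 1 (T-100, Pelania, 2,099 kg, $358,572.17):
Base rate for T-100 is 23%.
Origin Pelania qualifies under the Velia–Pelania agreement and T-100 is covered: preferential rate 13.5% applies instead.
The additional-duty order on T-100 targets Fenos, not Pelania; it does not apply.
Duty = $358,572.17 × 13.5% = $48,407.24.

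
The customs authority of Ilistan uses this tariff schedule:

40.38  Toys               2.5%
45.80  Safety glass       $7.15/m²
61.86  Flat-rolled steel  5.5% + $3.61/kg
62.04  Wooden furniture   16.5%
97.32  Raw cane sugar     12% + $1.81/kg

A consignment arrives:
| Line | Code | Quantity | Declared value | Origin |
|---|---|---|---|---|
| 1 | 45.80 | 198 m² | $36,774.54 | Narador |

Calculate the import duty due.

Line 1 (45.80, Narador, 198 m², $36,774.54):
Base rate for 45.80 is $7.15/m².
Duty = 198 × $7.15 = $1,415.70.

$1,415.70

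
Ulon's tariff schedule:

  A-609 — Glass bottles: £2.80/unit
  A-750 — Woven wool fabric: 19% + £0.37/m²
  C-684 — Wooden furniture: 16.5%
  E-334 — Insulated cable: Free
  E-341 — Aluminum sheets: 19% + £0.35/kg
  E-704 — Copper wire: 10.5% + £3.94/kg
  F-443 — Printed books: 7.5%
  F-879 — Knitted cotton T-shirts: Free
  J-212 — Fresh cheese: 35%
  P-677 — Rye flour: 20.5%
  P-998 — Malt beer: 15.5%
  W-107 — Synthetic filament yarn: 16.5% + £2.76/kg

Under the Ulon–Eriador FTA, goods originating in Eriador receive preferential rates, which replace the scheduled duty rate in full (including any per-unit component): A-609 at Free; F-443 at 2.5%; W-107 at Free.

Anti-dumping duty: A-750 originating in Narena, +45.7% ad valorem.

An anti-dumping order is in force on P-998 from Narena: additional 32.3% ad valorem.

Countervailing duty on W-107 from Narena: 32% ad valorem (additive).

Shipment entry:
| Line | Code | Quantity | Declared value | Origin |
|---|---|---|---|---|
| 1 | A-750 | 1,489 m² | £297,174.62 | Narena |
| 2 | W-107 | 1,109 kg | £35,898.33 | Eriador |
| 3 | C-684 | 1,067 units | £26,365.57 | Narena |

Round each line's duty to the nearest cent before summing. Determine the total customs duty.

Line 1 (A-750, Narena, 1,489 m², £297,174.62):
Base rate for A-750 is 19% + £0.37/m².
Additional duty on A-750 from Narena: +45.7%. Applied ad valorem rate: 19% + 45.7% = 64.7%.
Duty = £297,174.62 × 64.7% + 1,489 × £0.37 = £192,822.91.
Line 2 (W-107, Eriador, 1,109 kg, £35,898.33):
Base rate for W-107 is 16.5% + £2.76/kg.
Origin Eriador qualifies under the Ulon–Eriador agreement and W-107 is covered: preferential rate Free applies instead.
The additional-duty order on W-107 targets Narena, not Eriador; it does not apply.
Duty = £35,898.33 × 0% = £0.00.
Line 3 (C-684, Narena, 1,067 units, £26,365.57):
Base rate for C-684 is 16.5%.
Duty = £26,365.57 × 16.5% = £4,350.32.
Total = £192,822.91 + £0.00 + £4,350.32 = £197,173.23.

£197,173.23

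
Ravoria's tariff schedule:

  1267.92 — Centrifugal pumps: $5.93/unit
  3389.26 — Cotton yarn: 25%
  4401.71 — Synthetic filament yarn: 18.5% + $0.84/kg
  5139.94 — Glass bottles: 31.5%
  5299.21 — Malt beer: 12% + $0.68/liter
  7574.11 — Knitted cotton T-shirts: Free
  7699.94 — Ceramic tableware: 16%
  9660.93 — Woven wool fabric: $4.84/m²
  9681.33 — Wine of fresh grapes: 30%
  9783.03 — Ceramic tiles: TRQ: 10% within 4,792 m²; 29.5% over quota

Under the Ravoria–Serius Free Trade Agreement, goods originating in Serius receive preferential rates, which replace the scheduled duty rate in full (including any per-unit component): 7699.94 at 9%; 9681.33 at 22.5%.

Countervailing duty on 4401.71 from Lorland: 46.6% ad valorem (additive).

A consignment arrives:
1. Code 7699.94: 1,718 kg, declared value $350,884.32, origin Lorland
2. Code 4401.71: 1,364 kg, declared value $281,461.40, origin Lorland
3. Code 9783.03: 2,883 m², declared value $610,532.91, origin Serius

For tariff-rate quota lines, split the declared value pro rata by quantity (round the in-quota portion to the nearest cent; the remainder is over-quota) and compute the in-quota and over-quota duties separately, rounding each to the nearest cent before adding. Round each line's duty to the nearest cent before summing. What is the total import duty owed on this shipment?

$301,571.91

Line 1 (7699.94, Lorland, 1,718 kg, $350,884.32):
Base rate for 7699.94 is 16%.
7699.94 has an FTA preferential rate, but origin Lorland is not Serius; base rate stands.
Duty = $350,884.32 × 16% = $56,141.49.
Line 2 (4401.71, Lorland, 1,364 kg, $281,461.40):
Base rate for 4401.71 is 18.5% + $0.84/kg.
Additional duty on 4401.71 from Lorland: +46.6%. Applied ad valorem rate: 18.5% + 46.6% = 65.1%.
Duty = $281,461.40 × 65.1% + 1,364 × $0.84 = $184,377.13.
Line 3 (9783.03, Serius, 2,883 m², $610,532.91):
Code 9783.03 is under a tariff-rate quota (threshold 4,792 m²). Quantity 2,883 m² is within the quota, so the in-quota rate 10% applies to the full value.
Duty = $610,532.91 × 10% = $61,053.29.
Total = $56,141.49 + $184,377.13 + $61,053.29 = $301,571.91.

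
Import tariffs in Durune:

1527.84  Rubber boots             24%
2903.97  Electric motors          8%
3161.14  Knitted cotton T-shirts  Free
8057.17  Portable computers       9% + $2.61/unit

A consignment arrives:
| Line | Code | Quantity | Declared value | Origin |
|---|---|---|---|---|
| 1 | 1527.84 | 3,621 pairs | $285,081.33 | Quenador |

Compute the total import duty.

$68,419.52

Line 1 (1527.84, Quenador, 3,621 pairs, $285,081.33):
Base rate for 1527.84 is 24%.
Duty = $285,081.33 × 24% = $68,419.52.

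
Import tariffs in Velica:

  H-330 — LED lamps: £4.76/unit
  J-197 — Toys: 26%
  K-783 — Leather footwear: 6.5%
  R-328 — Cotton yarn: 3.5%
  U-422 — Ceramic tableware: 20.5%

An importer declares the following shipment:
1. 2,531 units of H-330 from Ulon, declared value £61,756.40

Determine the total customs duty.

Line 1 (H-330, Ulon, 2,531 units, £61,756.40):
Base rate for H-330 is £4.76/unit.
Duty = 2,531 × £4.76 = £12,047.56.

£12,047.56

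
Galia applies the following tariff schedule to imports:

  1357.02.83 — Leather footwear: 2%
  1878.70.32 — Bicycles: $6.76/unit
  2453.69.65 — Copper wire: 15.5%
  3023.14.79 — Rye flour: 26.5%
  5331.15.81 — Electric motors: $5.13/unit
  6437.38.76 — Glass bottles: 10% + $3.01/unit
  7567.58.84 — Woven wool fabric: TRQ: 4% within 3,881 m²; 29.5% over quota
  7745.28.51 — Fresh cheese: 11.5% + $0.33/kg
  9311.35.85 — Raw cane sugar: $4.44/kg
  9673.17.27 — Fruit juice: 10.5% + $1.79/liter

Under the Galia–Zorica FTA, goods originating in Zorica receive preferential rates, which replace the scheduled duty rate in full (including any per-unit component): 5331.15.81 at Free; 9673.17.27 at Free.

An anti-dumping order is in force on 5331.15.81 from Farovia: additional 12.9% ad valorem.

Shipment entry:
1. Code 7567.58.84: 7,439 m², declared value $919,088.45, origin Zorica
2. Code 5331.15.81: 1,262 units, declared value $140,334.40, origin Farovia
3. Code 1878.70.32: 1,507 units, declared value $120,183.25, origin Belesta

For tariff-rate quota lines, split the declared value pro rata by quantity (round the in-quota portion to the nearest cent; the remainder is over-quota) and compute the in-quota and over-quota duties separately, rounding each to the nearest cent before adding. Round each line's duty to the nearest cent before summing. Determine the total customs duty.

$183,623.74

Line 1 (7567.58.84, Zorica, 7,439 m², $919,088.45):
Code 7567.58.84 is under a tariff-rate quota (threshold 3,881 m²). In-quota: 3,881 m² at 4%; over-quota: 3,558 m² at 29.5%.
Pro-rata value split: in-quota = $919,088.45 × 3,881/7,439 = $479,497.55; over-quota = $919,088.45 − $479,497.55 = $439,590.90.
In-quota duty = $479,497.55 × 4% = $19,179.90. Over-quota duty = $439,590.90 × 29.5% = $129,679.32.
Line duty = $19,179.90 + $129,679.32 = $148,859.22.
Line 2 (5331.15.81, Farovia, 1,262 units, $140,334.40):
Base rate for 5331.15.81 is $5.13/unit.
5331.15.81 has an FTA preferential rate, but origin Farovia is not Zorica; base rate stands.
Additional duty on 5331.15.81 from Farovia: +12.9% ad valorem. Applied ad valorem rate = 12.9%.
Duty = $140,334.40 × 12.9% + 1,262 × $5.13 = $24,577.20.
Line 3 (1878.70.32, Belesta, 1,507 units, $120,183.25):
Base rate for 1878.70.32 is $6.76/unit.
Duty = 1,507 × $6.76 = $10,187.32.
Total = $148,859.22 + $24,577.20 + $10,187.32 = $183,623.74.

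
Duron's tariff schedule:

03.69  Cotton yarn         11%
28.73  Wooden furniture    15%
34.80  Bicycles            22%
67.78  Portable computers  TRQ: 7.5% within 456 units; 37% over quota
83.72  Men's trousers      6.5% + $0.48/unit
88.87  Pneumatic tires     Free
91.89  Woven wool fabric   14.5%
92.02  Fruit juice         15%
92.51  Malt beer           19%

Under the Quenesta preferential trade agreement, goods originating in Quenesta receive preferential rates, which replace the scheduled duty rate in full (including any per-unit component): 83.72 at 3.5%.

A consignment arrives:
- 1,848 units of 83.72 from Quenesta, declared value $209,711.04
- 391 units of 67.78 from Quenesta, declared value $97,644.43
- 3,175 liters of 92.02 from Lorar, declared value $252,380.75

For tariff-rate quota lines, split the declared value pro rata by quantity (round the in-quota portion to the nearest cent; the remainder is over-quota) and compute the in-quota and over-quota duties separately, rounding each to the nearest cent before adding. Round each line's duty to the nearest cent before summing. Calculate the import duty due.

$52,520.33

Line 1 (83.72, Quenesta, 1,848 units, $209,711.04):
Base rate for 83.72 is 6.5% + $0.48/unit.
Origin Quenesta qualifies under the Duron–Quenesta agreement and 83.72 is covered: preferential rate 3.5% applies instead.
Duty = $209,711.04 × 3.5% = $7,339.89.
Line 2 (67.78, Quenesta, 391 units, $97,644.43):
Code 67.78 is under a tariff-rate quota (threshold 456 units). Quantity 391 units is within the quota, so the in-quota rate 7.5% applies to the full value.
Duty = $97,644.43 × 7.5% = $7,323.33.
Line 3 (92.02, Lorar, 3,175 liters, $252,380.75):
Base rate for 92.02 is 15%.
Duty = $252,380.75 × 15% = $37,857.11.
Total = $7,339.89 + $7,323.33 + $37,857.11 = $52,520.33.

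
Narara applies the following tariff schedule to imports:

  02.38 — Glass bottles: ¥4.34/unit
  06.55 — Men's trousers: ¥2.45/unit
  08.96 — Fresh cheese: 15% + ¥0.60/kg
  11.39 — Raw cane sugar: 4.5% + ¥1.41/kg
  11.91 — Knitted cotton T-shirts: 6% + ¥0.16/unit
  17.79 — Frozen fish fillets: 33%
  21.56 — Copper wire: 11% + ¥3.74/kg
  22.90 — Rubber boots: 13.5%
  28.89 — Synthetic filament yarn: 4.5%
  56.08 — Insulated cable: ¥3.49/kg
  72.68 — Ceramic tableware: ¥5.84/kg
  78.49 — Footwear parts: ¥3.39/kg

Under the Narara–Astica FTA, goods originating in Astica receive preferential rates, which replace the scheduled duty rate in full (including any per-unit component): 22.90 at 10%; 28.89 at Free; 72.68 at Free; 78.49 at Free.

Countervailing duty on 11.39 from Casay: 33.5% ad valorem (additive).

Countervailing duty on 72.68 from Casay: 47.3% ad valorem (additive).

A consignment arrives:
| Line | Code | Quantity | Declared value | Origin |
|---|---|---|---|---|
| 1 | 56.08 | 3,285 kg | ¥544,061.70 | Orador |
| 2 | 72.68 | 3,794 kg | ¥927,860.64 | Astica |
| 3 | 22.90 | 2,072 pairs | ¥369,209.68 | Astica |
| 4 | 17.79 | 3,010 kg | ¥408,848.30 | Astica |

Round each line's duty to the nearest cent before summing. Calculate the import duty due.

¥183,305.56

Line 1 (56.08, Orador, 3,285 kg, ¥544,061.70):
Base rate for 56.08 is ¥3.49/kg.
Duty = 3,285 × ¥3.49 = ¥11,464.65.
Line 2 (72.68, Astica, 3,794 kg, ¥927,860.64):
Base rate for 72.68 is ¥5.84/kg.
Origin Astica qualifies under the Narara–Astica agreement and 72.68 is covered: preferential rate Free applies instead.
The additional-duty order on 72.68 targets Casay, not Astica; it does not apply.
Duty = ¥927,860.64 × 0% = ¥0.00.
Line 3 (22.90, Astica, 2,072 pairs, ¥369,209.68):
Base rate for 22.90 is 13.5%.
Origin Astica qualifies under the Narara–Astica agreement and 22.90 is covered: preferential rate 10% applies instead.
Duty = ¥369,209.68 × 10% = ¥36,920.97.
Line 4 (17.79, Astica, 3,010 kg, ¥408,848.30):
Base rate for 17.79 is 33%.
Origin Astica is the FTA partner but 17.79 is not on the preference list; base rate stands.
Duty = ¥408,848.30 × 33% = ¥134,919.94.
Total = ¥11,464.65 + ¥0.00 + ¥36,920.97 + ¥134,919.94 = ¥183,305.56.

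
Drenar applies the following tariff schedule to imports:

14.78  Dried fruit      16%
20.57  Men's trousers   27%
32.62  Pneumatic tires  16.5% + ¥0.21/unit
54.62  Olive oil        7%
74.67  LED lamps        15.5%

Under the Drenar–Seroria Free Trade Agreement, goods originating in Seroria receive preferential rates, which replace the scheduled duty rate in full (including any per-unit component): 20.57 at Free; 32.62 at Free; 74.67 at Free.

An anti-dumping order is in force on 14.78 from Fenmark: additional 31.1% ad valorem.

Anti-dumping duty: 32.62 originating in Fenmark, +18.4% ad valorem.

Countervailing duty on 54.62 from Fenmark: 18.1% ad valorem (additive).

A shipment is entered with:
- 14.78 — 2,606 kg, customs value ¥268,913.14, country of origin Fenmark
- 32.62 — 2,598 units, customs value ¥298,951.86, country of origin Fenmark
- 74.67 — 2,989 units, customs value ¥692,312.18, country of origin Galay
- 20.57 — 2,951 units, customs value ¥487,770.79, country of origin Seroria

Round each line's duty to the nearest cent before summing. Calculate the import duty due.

Line 1 (14.78, Fenmark, 2,606 kg, ¥268,913.14):
Base rate for 14.78 is 16%.
Additional duty on 14.78 from Fenmark: +31.1%. Applied ad valorem rate: 16% + 31.1% = 47.1%.
Duty = ¥268,913.14 × 47.1% = ¥126,658.09.
Line 2 (32.62, Fenmark, 2,598 units, ¥298,951.86):
Base rate for 32.62 is 16.5% + ¥0.21/unit.
32.62 has an FTA preferential rate, but origin Fenmark is not Seroria; base rate stands.
Additional duty on 32.62 from Fenmark: +18.4%. Applied ad valorem rate: 16.5% + 18.4% = 34.9%.
Duty = ¥298,951.86 × 34.9% + 2,598 × ¥0.21 = ¥104,879.78.
Line 3 (74.67, Galay, 2,989 units, ¥692,312.18):
Base rate for 74.67 is 15.5%.
74.67 has an FTA preferential rate, but origin Galay is not Seroria; base rate stands.
Duty = ¥692,312.18 × 15.5% = ¥107,308.39.
Line 4 (20.57, Seroria, 2,951 units, ¥487,770.79):
Base rate for 20.57 is 27%.
Origin Seroria qualifies under the Drenar–Seroria agreement and 20.57 is covered: preferential rate Free applies instead.
Duty = ¥487,770.79 × 0% = ¥0.00.
Total = ¥126,658.09 + ¥104,879.78 + ¥107,308.39 + ¥0.00 = ¥338,846.26.

¥338,846.26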